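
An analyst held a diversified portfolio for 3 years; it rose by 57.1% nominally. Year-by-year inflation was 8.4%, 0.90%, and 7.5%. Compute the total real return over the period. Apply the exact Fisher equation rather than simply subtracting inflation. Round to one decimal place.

Cumulative inflation factor: 1.084 × 1.0090 × 1.075 ≈ 1.17579.
Nominal growth factor: 1.57100. Real growth factor = 1.57100 / 1.17579 ≈ 1.33613.
Total real return ≈ 33.6126%.

33.6%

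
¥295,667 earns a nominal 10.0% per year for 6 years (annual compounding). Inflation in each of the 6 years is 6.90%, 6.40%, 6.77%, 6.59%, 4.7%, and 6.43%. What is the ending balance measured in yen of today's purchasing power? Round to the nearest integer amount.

Nominal value at maturity: ¥295,667 × (1 + 10.0%)^6 ≈ ¥523,792.
Price-level factor over 6 years: 1.0690 × 1.0640 × 1.0677 × 1.0659 × 1.047 × 1.0643 ≈ 1.4424334394.
The maturity value deflated by that factor is the answer in today's purchasing power.

¥363,131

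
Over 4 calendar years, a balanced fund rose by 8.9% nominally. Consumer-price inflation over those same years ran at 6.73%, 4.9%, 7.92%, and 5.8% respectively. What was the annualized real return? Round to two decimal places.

Cumulative inflation factor: 1.0673 × 1.049 × 1.0792 × 1.058 ≈ 1.27835.
Nominal growth factor: 1.08900. Real growth factor = 1.08900 / 1.27835 ≈ 0.85188.
Annualized: 0.85188^(1/4) − 1 ≈ -0.03929.

-3.93%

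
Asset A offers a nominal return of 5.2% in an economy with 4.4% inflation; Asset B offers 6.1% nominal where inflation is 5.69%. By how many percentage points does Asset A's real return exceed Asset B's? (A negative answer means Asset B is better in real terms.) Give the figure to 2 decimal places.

Asset A real return: 1.052/1.044 − 1 = 0.766%.
Asset B real return: 1.061/1.0569 − 1 = 0.388%.
Difference: 0.766 − 0.388 = 0.378 pp.

0.38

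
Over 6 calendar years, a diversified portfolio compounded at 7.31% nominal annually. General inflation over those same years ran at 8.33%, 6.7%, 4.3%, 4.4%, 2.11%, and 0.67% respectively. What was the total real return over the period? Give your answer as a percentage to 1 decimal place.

18.0%

Cumulative inflation factor: 1.0833 × 1.067 × 1.043 × 1.044 × 1.0211 × 1.0067 ≈ 1.29380.
Nominal growth factor: 1.52701. Real growth factor = 1.52701 / 1.29380 ≈ 1.18025.
Total real return ≈ 18.0252%.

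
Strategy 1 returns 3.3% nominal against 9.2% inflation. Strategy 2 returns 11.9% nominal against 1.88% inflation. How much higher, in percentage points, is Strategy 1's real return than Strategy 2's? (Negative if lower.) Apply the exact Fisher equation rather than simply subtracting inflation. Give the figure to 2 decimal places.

Strategy 1 real return: 1.033/1.092 − 1 = -5.403%.
Strategy 2 real return: 1.119/1.0188 − 1 = 9.835%.
Difference: -5.403 − 9.835 = -15.238 pp.

-15.24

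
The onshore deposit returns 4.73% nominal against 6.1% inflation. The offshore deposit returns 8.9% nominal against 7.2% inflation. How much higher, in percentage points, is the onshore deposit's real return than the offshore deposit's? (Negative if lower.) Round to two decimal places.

The onshore deposit real return: 1.0473/1.061 − 1 = -1.291%.
The offshore deposit real return: 1.089/1.072 − 1 = 1.586%.
Difference: -1.291 − 1.586 = -2.877 pp.

-2.88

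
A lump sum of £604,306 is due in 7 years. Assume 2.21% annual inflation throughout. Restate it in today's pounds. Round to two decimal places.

£518,564.98

Price-level factor over 7 years: (1 + 2.21%)^7 ≈ 1.1653428557.
Purchasing power today: £604,306 divided by that factor.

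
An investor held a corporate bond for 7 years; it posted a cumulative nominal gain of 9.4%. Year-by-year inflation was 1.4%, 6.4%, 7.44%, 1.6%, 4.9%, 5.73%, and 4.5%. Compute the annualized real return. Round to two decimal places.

Cumulative inflation factor: 1.014 × 1.064 × 1.0744 × 1.016 × 1.049 × 1.0573 × 1.045 ≈ 1.36499.
Nominal growth factor: 1.09400. Real growth factor = 1.09400 / 1.36499 ≈ 0.80147.
Annualized: 0.80147^(1/7) − 1 ≈ -0.03112.

-3.11%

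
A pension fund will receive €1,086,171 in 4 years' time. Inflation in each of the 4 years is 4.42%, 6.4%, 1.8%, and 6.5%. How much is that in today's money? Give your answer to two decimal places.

Price-level factor over 4 years: 1.0442 × 1.064 × 1.018 × 1.065 ≈ 1.2045440941.
Purchasing power today: €1,086,171 divided by that factor.

€901,727.89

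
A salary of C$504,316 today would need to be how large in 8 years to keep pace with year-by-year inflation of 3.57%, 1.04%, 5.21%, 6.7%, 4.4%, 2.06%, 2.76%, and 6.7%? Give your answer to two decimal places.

Cumulative price-level factor: 1.0357 × 1.0104 × 1.0521 × 1.067 × 1.044 × 1.0206 × 1.0276 × 1.067 ≈ 1.3724398873.
Multiplying C$504,316 by the price-level factor gives the future nominal sum.

C$692,143.39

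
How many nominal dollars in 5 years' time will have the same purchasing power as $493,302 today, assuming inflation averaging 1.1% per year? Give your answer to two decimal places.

$521,037.11

Cumulative price-level factor: (1+1.1%)^5 ≈ 1.0562233834.
Multiplying $493,302 by the price-level factor gives the future nominal sum.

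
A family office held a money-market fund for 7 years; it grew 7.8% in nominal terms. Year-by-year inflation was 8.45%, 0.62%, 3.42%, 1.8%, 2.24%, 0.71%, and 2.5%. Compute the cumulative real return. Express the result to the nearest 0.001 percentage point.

-11.093%

Cumulative inflation factor: 1.0845 × 1.0062 × 1.0342 × 1.018 × 1.0224 × 1.0071 × 1.025 ≈ 1.21250.
Nominal growth factor: 1.07800. Real growth factor = 1.07800 / 1.21250 ≈ 0.88907.
Total real return ≈ -11.0931%.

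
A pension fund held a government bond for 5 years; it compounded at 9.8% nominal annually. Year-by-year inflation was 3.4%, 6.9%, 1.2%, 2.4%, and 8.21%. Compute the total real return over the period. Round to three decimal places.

Cumulative inflation factor: 1.034 × 1.069 × 1.012 × 1.024 × 1.0821 ≈ 1.23950.
Nominal growth factor: 1.59592. Real growth factor = 1.59592 / 1.23950 ≈ 1.28755.
Total real return ≈ 28.7554%.

28.755%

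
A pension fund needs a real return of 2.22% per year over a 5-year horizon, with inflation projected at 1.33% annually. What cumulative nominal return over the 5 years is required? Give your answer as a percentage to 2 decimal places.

19.23%

Required annual nominal rate: (1+2.22%)(1+1.33%) − 1 = 3.579526%.
Cumulative over 5 years: (1 + 0.03579526)^5 − 1 ≈ 0.19226.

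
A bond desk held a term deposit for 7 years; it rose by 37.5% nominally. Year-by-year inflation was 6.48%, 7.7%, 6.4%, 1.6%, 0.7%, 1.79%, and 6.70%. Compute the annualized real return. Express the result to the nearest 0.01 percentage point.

Cumulative inflation factor: 1.0648 × 1.077 × 1.064 × 1.016 × 1.007 × 1.0179 × 1.0670 ≈ 1.35587.
Nominal growth factor: 1.37500. Real growth factor = 1.37500 / 1.35587 ≈ 1.01411.
Annualized: 1.01411^(1/7) − 1 ≈ 0.00200.

0.20%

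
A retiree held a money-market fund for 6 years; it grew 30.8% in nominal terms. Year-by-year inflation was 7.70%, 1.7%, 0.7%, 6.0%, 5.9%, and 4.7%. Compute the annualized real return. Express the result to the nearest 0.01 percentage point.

0.15%

Cumulative inflation factor: 1.0770 × 1.017 × 1.007 × 1.060 × 1.059 × 1.047 ≈ 1.29633.
Nominal growth factor: 1.30800. Real growth factor = 1.30800 / 1.29633 ≈ 1.00900.
Annualized: 1.00900^(1/6) − 1 ≈ 0.00150.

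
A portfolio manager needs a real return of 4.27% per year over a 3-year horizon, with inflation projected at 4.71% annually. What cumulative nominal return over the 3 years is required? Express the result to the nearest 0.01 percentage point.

30.15%

Required annual nominal rate: (1+4.27%)(1+4.71%) − 1 = 9.181117%.
Cumulative over 3 years: (1 + 0.09181117)^3 − 1 ≈ 0.30150.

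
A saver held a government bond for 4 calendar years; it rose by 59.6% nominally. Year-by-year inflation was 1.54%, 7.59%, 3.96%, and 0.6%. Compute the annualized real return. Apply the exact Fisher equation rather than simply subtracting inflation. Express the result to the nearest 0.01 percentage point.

8.72%

Cumulative inflation factor: 1.0154 × 1.0759 × 1.0396 × 1.006 ≈ 1.14255.
Nominal growth factor: 1.59600. Real growth factor = 1.59600 / 1.14255 ≈ 1.39688.
Annualized: 1.39688^(1/4) − 1 ≈ 0.08715.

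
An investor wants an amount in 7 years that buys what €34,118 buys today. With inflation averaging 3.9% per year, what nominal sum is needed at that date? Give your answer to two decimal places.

€44,595.64

Cumulative price-level factor: (1+3.9%)^7 ≈ 1.3071000549.
Multiplying €34,118 by the price-level factor gives the future nominal sum.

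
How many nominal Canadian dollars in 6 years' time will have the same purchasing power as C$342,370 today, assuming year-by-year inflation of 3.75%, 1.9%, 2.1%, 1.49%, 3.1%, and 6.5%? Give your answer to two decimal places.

Cumulative price-level factor: 1.0375 × 1.019 × 1.021 × 1.0149 × 1.031 × 1.065 ≈ 1.2028723916.
Multiplying C$342,370 by the price-level factor gives the future nominal sum.

C$411,827.42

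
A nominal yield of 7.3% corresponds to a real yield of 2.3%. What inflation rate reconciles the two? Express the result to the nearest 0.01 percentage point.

From (1+r_nom) = (1+r_real)(1+π), we get 1+π = (1 + 7.3%)/(1 + 2.3%) = 1.073/1.023 ≈ 1.04888.
So π ≈ 4.8876%.

4.89%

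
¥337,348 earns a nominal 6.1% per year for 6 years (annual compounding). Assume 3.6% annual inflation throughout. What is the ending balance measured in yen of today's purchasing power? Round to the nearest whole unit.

Nominal value at maturity: ¥337,348 × (1 + 6.1%)^6 ≈ ¥481,250.
Price-level factor over 6 years: (1 + 3.6%)^6 ≈ 1.2363986792.
Dividing the nominal maturity value by the price-level factor gives the value in today's money.

¥389,235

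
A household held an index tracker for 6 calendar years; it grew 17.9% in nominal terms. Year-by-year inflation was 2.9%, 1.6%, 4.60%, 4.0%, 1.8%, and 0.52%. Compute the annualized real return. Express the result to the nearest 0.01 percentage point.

0.22%

Cumulative inflation factor: 1.029 × 1.016 × 1.0460 × 1.040 × 1.018 × 1.0052 ≈ 1.16379.
Nominal growth factor: 1.17900. Real growth factor = 1.17900 / 1.16379 ≈ 1.01307.
Annualized: 1.01307^(1/6) − 1 ≈ 0.00217.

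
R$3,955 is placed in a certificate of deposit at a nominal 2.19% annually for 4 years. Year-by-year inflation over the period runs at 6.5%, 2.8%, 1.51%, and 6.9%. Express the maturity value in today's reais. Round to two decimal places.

Nominal value at maturity: R$3,955 × (1 + 2.19%)^4 ≈ R$4,313.01.
Price-level factor over 4 years: 1.065 × 1.028 × 1.0151 × 1.069 ≈ 1.1880350550.
Dividing the nominal maturity value by the price-level factor gives the value in today's money.

R$3,630.37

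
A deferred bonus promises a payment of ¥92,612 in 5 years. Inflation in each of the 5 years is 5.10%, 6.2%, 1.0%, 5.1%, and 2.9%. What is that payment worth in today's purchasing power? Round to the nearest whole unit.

¥75,963

Price-level factor over 5 years: 1.0510 × 1.062 × 1.010 × 1.051 × 1.029 ≈ 1.2191768212.
Purchasing power today: ¥92,612 divided by that factor.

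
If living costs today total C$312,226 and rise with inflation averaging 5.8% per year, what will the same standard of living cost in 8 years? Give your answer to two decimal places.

Cumulative price-level factor: (1+5.8%)^8 ≈ 1.5699482664.
Multiplying C$312,226 by the price-level factor gives the future nominal sum.

C$490,178.67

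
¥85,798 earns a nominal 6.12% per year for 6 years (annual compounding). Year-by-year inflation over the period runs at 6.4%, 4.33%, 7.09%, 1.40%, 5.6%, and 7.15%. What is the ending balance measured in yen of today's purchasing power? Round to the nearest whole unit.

Nominal value at maturity: ¥85,798 × (1 + 6.12%)^6 ≈ ¥122,535.
Price-level factor over 6 years: 1.064 × 1.0433 × 1.0709 × 1.0140 × 1.056 × 1.0715 ≈ 1.3639354036.
Dividing the nominal maturity value by the price-level factor gives the value in today's money.

¥89,839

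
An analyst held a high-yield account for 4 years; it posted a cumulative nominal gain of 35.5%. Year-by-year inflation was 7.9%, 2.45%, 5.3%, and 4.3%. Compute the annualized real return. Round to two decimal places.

2.78%

Cumulative inflation factor: 1.079 × 1.0245 × 1.053 × 1.043 ≈ 1.21408.
Nominal growth factor: 1.35500. Real growth factor = 1.35500 / 1.21408 ≈ 1.11607.
Annualized: 1.11607^(1/4) − 1 ≈ 0.02783.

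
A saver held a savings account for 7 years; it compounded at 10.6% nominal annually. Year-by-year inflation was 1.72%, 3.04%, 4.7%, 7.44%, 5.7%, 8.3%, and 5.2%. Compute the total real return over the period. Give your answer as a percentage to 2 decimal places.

42.57%

Cumulative inflation factor: 1.0172 × 1.0304 × 1.047 × 1.0744 × 1.057 × 1.083 × 1.052 ≈ 1.41986.
Nominal growth factor: 2.02435. Real growth factor = 2.02435 / 1.41986 ≈ 1.42574.
Total real return ≈ 42.5745%.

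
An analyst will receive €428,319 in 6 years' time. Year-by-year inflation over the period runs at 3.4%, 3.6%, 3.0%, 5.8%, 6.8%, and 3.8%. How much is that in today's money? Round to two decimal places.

Price-level factor over 6 years: 1.034 × 1.036 × 1.030 × 1.058 × 1.068 × 1.038 ≈ 1.2941117868.
Purchasing power today: €428,319 divided by that factor.

€330,975.27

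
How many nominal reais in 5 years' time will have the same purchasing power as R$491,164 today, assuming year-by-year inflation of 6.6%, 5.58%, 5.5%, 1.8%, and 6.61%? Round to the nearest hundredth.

Cumulative price-level factor: 1.066 × 1.0558 × 1.055 × 1.018 × 1.0661 ≈ 1.2886561281.
The nominal amount required is R$491,164 scaled up by that factor.

R$632,941.50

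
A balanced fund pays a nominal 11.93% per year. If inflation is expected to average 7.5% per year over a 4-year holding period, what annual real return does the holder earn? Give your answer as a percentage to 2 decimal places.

4.12%

With constant rates the annual real return is the same each year: (1+11.93%)/(1+7.5%) − 1 = 0.04121.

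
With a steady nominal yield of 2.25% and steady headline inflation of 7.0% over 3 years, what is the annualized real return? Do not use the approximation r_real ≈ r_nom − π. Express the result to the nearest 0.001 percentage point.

-4.439%

With constant rates the annual real return is the same each year: (1+2.25%)/(1+7.0%) − 1 = -0.04439.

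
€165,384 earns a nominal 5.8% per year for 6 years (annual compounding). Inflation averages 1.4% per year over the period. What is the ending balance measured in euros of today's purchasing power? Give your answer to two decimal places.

€213,392.80

Nominal value at maturity: €165,384 × (1 + 5.8%)^6 ≈ €231,957.01.
Price-level factor over 6 years: (1 + 1.4%)^6 ≈ 1.0869954595.
The maturity value deflated by that factor is the answer in today's purchasing power.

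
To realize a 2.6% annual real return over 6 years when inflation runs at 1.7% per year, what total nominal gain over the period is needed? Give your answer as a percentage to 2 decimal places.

29.07%

Required annual nominal rate: (1+2.6%)(1+1.7%) − 1 = 4.3442%.
Cumulative over 6 years: (1 + 0.043442)^6 − 1 ≈ 0.29065.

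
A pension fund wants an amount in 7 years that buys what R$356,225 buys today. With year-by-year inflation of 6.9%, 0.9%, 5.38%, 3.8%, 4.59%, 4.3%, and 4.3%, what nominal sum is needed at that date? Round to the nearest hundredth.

Cumulative price-level factor: 1.069 × 1.009 × 1.0538 × 1.038 × 1.0459 × 1.043 × 1.043 ≈ 1.3424038809.
The nominal amount required is R$356,225 scaled up by that factor.

R$478,197.82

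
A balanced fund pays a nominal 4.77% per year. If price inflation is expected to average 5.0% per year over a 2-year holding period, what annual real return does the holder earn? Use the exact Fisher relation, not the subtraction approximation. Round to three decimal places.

With constant rates the annual real return is the same each year: (1+4.77%)/(1+5.0%) − 1 = -0.00219.

-0.219%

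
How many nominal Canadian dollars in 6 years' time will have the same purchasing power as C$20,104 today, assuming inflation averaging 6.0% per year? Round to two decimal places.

C$28,517.91

Cumulative price-level factor: (1+6.0%)^6 ≈ 1.4185191123.
Multiplying C$20,104 by the price-level factor gives the future nominal sum.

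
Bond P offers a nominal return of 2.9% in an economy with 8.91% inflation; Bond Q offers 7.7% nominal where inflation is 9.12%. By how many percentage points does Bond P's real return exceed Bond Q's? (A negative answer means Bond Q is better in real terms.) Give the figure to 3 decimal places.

Bond P real return: 1.029/1.0891 − 1 = -5.5183%.
Bond Q real return: 1.077/1.0912 − 1 = -1.3013%.
Difference: -5.5183 − (-1.3013) = -4.2170 pp.

-4.217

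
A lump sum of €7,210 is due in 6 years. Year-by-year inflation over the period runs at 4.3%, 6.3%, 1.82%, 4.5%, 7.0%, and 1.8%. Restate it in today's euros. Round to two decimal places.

€5,610.95

Price-level factor over 6 years: 1.043 × 1.063 × 1.0182 × 1.045 × 1.070 × 1.018 ≈ 1.2849863425.
Purchasing power today: €7,210 divided by that factor.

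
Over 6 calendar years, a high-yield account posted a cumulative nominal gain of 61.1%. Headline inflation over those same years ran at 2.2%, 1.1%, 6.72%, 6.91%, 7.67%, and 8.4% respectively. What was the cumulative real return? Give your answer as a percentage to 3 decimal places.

Cumulative inflation factor: 1.022 × 1.011 × 1.0672 × 1.0691 × 1.0767 × 1.084 ≈ 1.37591.
Nominal growth factor: 1.61100. Real growth factor = 1.61100 / 1.37591 ≈ 1.17086.
Total real return ≈ 17.0861%.

17.086%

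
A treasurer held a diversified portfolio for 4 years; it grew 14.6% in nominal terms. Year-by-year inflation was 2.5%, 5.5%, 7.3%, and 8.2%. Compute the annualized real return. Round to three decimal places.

-2.255%

Cumulative inflation factor: 1.025 × 1.055 × 1.073 × 1.082 ≈ 1.25546.
Nominal growth factor: 1.14600. Real growth factor = 1.14600 / 1.25546 ≈ 0.91281.
Annualized: 0.91281^(1/4) − 1 ≈ -0.02255.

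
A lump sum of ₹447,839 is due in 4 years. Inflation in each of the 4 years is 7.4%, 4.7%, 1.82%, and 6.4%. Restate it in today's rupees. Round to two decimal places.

Price-level factor over 4 years: 1.074 × 1.047 × 1.0182 × 1.064 ≈ 1.2182198836.
Purchasing power today: ₹447,839 divided by that factor.

₹367,617.54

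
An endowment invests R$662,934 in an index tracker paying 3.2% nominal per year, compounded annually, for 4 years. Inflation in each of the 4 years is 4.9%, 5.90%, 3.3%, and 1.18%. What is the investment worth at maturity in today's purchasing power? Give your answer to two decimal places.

R$647,623.56

Nominal value at maturity: R$662,934 × (1 + 3.2%)^4 ≈ R$751,950.21.
Price-level factor over 4 years: 1.049 × 1.0590 × 1.033 × 1.0118 ≈ 1.1610914978.
The maturity value deflated by that factor is the answer in today's purchasing power.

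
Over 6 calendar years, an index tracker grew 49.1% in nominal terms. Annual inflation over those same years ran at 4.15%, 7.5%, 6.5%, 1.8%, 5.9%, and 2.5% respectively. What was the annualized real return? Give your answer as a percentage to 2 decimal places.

Cumulative inflation factor: 1.0415 × 1.075 × 1.065 × 1.018 × 1.059 × 1.025 ≈ 1.31760.
Nominal growth factor: 1.49100. Real growth factor = 1.49100 / 1.31760 ≈ 1.13160.
Annualized: 1.13160^(1/6) − 1 ≈ 0.02082.

2.08%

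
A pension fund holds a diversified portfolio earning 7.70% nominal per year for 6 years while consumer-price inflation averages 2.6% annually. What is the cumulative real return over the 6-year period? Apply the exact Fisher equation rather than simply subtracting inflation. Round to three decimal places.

The annual real rate is (1+7.70%)/(1+2.6%) − 1 = 4.9708%.
Compounded over 6 years: (1 + 0.049708)^6 − 1 ≈ 0.33786.

33.786%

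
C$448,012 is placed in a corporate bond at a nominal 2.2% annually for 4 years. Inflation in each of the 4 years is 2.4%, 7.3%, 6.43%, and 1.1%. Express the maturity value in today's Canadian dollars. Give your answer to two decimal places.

Nominal value at maturity: C$448,012 × (1 + 2.2%)^4 ≈ C$488,757.27.
Price-level factor over 4 years: 1.024 × 1.073 × 1.0643 × 1.011 ≈ 1.1822651729.
Dividing the nominal maturity value by the price-level factor gives the value in today's money.

C$413,407.48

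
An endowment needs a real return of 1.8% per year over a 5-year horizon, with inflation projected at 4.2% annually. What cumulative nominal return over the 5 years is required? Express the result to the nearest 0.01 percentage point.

34.30%

Required annual nominal rate: (1+1.8%)(1+4.2%) − 1 = 6.0756%.
Cumulative over 5 years: (1 + 0.060756)^5 − 1 ≈ 0.34300.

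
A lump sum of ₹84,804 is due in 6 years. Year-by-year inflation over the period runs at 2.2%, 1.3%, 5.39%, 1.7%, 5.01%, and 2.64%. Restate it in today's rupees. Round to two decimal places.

₹70,906.87

Price-level factor over 6 years: 1.022 × 1.013 × 1.0539 × 1.017 × 1.0501 × 1.0264 ≈ 1.1959912448.
Purchasing power today: ₹84,804 divided by that factor.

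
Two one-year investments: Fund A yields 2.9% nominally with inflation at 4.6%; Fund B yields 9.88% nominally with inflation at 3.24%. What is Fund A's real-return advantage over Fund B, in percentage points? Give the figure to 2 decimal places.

Fund A real return: 1.029/1.046 − 1 = -1.625%.
Fund B real return: 1.0988/1.0324 − 1 = 6.432%.
Difference: -1.625 − 6.432 = -8.057 pp.

-8.06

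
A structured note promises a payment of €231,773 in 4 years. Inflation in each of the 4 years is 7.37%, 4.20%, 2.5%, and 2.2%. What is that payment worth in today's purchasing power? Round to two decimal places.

€197,759.52

Price-level factor over 4 years: 1.0737 × 1.0420 × 1.025 × 1.022 ≈ 1.1719941213.
Purchasing power today: €231,773 divided by that factor.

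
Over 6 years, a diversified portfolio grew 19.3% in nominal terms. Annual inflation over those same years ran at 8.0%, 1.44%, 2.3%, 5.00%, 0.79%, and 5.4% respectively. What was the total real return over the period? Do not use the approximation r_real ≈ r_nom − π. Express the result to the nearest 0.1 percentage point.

Cumulative inflation factor: 1.080 × 1.0144 × 1.023 × 1.0500 × 1.0079 × 1.054 ≈ 1.25013.
Nominal growth factor: 1.19300. Real growth factor = 1.19300 / 1.25013 ≈ 0.95430.
Total real return ≈ -4.5701%.

-4.6%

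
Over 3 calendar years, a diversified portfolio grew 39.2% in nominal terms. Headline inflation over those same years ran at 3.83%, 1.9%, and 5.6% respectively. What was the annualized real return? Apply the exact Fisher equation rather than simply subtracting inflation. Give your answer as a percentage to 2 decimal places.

7.60%

Cumulative inflation factor: 1.0383 × 1.019 × 1.056 ≈ 1.11728.
Nominal growth factor: 1.39200. Real growth factor = 1.39200 / 1.11728 ≈ 1.24589.
Annualized: 1.24589^(1/3) − 1 ≈ 0.07603.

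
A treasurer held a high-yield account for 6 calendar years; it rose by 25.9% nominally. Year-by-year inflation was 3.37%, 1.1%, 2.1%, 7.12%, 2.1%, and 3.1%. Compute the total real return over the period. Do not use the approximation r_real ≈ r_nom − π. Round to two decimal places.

4.64%

Cumulative inflation factor: 1.0337 × 1.011 × 1.021 × 1.0712 × 1.021 × 1.031 ≈ 1.20317.
Nominal growth factor: 1.25900. Real growth factor = 1.25900 / 1.20317 ≈ 1.04640.
Total real return ≈ 4.6404%.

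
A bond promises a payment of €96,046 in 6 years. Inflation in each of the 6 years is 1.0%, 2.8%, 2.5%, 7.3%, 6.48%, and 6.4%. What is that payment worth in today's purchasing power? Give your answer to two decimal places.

Price-level factor over 6 years: 1.010 × 1.028 × 1.025 × 1.073 × 1.0648 × 1.064 ≈ 1.2937422053.
Purchasing power today: €96,046 divided by that factor.

€74,238.90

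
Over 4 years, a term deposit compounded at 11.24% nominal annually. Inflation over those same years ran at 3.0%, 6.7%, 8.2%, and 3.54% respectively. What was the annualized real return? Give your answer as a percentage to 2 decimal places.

5.60%

Cumulative inflation factor: 1.030 × 1.067 × 1.082 × 1.0354 ≈ 1.23122.
Nominal growth factor: 1.53124. Real growth factor = 1.53124 / 1.23122 ≈ 1.24367.
Annualized: 1.24367^(1/4) − 1 ≈ 0.05603.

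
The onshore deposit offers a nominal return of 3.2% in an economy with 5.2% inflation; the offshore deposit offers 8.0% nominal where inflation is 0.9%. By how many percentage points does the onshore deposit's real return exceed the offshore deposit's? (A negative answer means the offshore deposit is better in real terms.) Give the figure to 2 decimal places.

The onshore deposit real return: 1.032/1.052 − 1 = -1.901%.
The offshore deposit real return: 1.080/1.009 − 1 = 7.037%.
Difference: -1.901 − 7.037 = -8.938 pp.

-8.94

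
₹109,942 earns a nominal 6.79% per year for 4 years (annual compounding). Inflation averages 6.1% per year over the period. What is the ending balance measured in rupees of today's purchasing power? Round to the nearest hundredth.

Nominal value at maturity: ₹109,942 × (1 + 6.79%)^4 ≈ ₹142,983.52.
Price-level factor over 4 years: (1 + 6.1%)^4 ≈ 1.2672477698.
The maturity value deflated by that factor is the answer in today's purchasing power.

₹112,829.96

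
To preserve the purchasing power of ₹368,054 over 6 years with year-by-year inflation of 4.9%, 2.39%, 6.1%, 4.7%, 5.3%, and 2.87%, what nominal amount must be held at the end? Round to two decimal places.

₹475,689.70

Cumulative price-level factor: 1.049 × 1.0239 × 1.061 × 1.047 × 1.053 × 1.0287 ≈ 1.2924454078.
Multiplying ₹368,054 by the price-level factor gives the future nominal sum.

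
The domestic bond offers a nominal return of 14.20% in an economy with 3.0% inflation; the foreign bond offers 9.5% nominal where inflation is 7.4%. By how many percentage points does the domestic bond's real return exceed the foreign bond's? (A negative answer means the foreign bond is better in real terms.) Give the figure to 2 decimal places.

The domestic bond real return: 1.1420/1.030 − 1 = 10.874%.
The foreign bond real return: 1.095/1.074 − 1 = 1.955%.
Difference: 10.874 − 1.955 = 8.919 pp.

8.92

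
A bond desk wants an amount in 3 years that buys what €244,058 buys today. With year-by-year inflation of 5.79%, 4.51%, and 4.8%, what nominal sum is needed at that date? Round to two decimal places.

€282,785.28

Cumulative price-level factor: 1.0579 × 1.0451 × 1.048 ≈ 1.1586806319.
Multiplying €244,058 by the price-level factor gives the future nominal sum.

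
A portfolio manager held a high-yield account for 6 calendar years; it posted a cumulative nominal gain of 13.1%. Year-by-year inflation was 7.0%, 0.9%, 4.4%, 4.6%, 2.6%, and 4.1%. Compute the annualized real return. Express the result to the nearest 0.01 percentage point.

Cumulative inflation factor: 1.070 × 1.009 × 1.044 × 1.046 × 1.026 × 1.041 ≈ 1.25923.
Nominal growth factor: 1.13100. Real growth factor = 1.13100 / 1.25923 ≈ 0.89817.
Annualized: 0.89817^(1/6) − 1 ≈ -0.01774.

-1.77%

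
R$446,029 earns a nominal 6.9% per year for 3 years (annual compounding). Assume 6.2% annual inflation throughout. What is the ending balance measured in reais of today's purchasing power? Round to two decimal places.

Nominal value at maturity: R$446,029 × (1 + 6.9%)^3 ≈ R$544,874.16.
Price-level factor over 3 years: (1 + 6.2%)^3 = 1.197770328.
The maturity value deflated by that factor is the answer in today's purchasing power.

R$454,907.04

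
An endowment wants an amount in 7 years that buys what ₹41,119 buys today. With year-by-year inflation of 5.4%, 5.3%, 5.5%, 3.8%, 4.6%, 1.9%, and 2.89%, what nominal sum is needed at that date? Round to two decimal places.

₹54,807.55

Cumulative price-level factor: 1.054 × 1.053 × 1.055 × 1.038 × 1.046 × 1.019 × 1.0289 ≈ 1.3329008072.
Multiplying ₹41,119 by the price-level factor gives the future nominal sum.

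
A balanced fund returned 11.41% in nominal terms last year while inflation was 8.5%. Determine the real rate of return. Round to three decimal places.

Real return via the Fisher equation: (1 + 11.41%)/(1 + 8.5%) − 1 = 1.1141/1.085 − 1 ≈ 0.02682.

2.682%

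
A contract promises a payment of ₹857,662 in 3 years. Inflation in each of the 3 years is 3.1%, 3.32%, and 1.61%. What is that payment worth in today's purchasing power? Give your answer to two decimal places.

Price-level factor over 3 years: 1.031 × 1.0332 × 1.0161 ≈ 1.0823793901.
Purchasing power today: ₹857,662 divided by that factor.

₹792,385.75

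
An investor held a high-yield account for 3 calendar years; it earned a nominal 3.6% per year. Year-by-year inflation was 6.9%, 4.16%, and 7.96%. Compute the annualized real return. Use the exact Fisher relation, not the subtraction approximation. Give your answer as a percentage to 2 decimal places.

Cumulative inflation factor: 1.069 × 1.0416 × 1.0796 ≈ 1.20210.
Nominal growth factor: 1.11193. Real growth factor = 1.11193 / 1.20210 ≈ 0.92499.
Annualized: 0.92499^(1/3) − 1 ≈ -0.02566.

-2.57%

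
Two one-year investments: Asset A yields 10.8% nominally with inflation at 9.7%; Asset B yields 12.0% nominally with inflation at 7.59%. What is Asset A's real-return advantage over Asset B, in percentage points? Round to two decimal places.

Asset A real return: 1.108/1.097 − 1 = 1.003%.
Asset B real return: 1.120/1.0759 − 1 = 4.099%.
Difference: 1.003 − 4.099 = -3.096 pp.

-3.10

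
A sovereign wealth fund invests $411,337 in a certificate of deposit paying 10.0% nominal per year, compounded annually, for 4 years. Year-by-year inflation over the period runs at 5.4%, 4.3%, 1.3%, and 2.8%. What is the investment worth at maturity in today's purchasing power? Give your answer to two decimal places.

$526,066.97

Nominal value at maturity: $411,337 × (1 + 10.0%)^4 ≈ $602,238.50.
Price-level factor over 4 years: 1.054 × 1.043 × 1.013 × 1.028 ≈ 1.1447943552.
Dividing the nominal maturity value by the price-level factor gives the value in today's money.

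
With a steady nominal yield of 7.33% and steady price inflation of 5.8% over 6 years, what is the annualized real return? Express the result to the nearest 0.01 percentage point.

1.45%

With constant rates the annual real return is the same each year: (1+7.33%)/(1+5.8%) − 1 = 0.01446.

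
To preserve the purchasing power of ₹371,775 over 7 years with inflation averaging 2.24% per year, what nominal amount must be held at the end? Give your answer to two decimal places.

Cumulative price-level factor: (1+2.24%)^7 ≈ 1.1677392709.
Multiplying ₹371,775 by the price-level factor gives the future nominal sum.

₹434,136.27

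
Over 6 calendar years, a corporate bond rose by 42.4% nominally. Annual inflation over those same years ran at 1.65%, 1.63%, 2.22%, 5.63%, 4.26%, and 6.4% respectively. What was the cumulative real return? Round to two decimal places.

Cumulative inflation factor: 1.0165 × 1.0163 × 1.0222 × 1.0563 × 1.0426 × 1.064 ≈ 1.23740.
Nominal growth factor: 1.42400. Real growth factor = 1.42400 / 1.23740 ≈ 1.15080.
Total real return ≈ 15.0796%.

15.08%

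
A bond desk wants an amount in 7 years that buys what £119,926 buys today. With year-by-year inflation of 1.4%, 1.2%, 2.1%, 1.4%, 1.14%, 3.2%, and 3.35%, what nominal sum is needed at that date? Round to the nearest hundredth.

£137,438.57

Cumulative price-level factor: 1.014 × 1.012 × 1.021 × 1.014 × 1.0114 × 1.032 × 1.0335 ≈ 1.1460281678.
The nominal amount required is £119,926 scaled up by that factor.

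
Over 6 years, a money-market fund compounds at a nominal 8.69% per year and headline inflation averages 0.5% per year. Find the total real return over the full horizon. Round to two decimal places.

The annual real rate is (1+8.69%)/(1+0.5%) − 1 = 8.1493%.
Compounded over 6 years: (1 + 0.081493)^6 − 1 ≈ 0.60008.

60.01%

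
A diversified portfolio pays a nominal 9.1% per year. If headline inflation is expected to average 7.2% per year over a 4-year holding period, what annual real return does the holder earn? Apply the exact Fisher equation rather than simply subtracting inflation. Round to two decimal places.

With constant rates the annual real return is the same each year: (1+9.1%)/(1+7.2%) − 1 = 0.01772.

1.77%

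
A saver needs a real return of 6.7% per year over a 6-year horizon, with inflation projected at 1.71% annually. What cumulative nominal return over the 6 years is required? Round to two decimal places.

Required annual nominal rate: (1+6.7%)(1+1.71%) − 1 = 8.52457%.
Cumulative over 6 years: (1 + 0.0852457)^6 − 1 ≈ 0.63369.

63.37%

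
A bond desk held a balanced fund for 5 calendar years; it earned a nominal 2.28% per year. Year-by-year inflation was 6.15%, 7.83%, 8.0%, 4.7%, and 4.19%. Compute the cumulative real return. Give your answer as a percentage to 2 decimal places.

-17.00%

Cumulative inflation factor: 1.0615 × 1.0783 × 1.080 × 1.047 × 1.0419 ≈ 1.34852.
Nominal growth factor: 1.11932. Real growth factor = 1.11932 / 1.34852 ≈ 0.83004.
Total real return ≈ -16.9963%.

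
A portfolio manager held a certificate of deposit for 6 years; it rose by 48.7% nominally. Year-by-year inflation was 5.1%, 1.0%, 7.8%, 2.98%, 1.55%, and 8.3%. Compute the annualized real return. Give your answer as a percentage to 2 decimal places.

Cumulative inflation factor: 1.051 × 1.010 × 1.078 × 1.0298 × 1.0155 × 1.083 ≈ 1.29600.
Nominal growth factor: 1.48700. Real growth factor = 1.48700 / 1.29600 ≈ 1.14738.
Annualized: 1.14738^(1/6) − 1 ≈ 0.02318.

2.32%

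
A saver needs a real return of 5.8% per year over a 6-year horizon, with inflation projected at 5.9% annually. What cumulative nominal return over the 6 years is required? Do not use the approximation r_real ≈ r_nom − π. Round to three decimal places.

97.829%

Required annual nominal rate: (1+5.8%)(1+5.9%) − 1 = 12.0422%.
Cumulative over 6 years: (1 + 0.120422)^6 − 1 ≈ 0.97829.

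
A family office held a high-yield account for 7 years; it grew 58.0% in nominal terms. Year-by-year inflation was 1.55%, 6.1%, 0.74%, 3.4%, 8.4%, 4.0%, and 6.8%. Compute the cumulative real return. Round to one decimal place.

Cumulative inflation factor: 1.0155 × 1.061 × 1.0074 × 1.034 × 1.084 × 1.040 × 1.068 ≈ 1.35130.
Nominal growth factor: 1.58000. Real growth factor = 1.58000 / 1.35130 ≈ 1.16924.
Total real return ≈ 16.9245%.

16.9%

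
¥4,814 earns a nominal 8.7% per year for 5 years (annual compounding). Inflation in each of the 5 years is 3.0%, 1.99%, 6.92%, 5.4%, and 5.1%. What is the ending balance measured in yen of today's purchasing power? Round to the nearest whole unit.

¥5,872

Nominal value at maturity: ¥4,814 × (1 + 8.7%)^5 ≈ ¥7,306.
Price-level factor over 5 years: 1.030 × 1.0199 × 1.0692 × 1.054 × 1.051 ≈ 1.2442197577.
Dividing the nominal maturity value by the price-level factor gives the value in today's money.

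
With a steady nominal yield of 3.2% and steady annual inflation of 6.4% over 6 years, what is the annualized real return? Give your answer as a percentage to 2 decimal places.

With constant rates the annual real return is the same each year: (1+3.2%)/(1+6.4%) − 1 = -0.03008.

-3.01%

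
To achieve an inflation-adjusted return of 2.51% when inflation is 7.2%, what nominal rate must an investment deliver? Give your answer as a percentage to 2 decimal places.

9.89%

By the Fisher equation, 1 + r_nom = (1 + 2.51%)(1 + 7.2%) = 1.0251 × 1.072 = 1.0989072.
So r_nom = 9.89072%.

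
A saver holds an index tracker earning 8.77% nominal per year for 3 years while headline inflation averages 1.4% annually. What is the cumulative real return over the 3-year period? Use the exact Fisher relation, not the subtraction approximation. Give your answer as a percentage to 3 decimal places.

The annual real rate is (1+8.77%)/(1+1.4%) − 1 = 7.2682%.
Compounded over 3 years: (1 + 0.072682)^3 − 1 ≈ 0.23428.

23.428%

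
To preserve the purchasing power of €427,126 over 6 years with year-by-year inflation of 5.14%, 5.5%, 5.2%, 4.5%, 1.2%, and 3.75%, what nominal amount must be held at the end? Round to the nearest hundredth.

Cumulative price-level factor: 1.0514 × 1.055 × 1.052 × 1.045 × 1.012 × 1.0375 ≈ 1.2803275198.
Multiplying €427,126 by the price-level factor gives the future nominal sum.

€546,861.17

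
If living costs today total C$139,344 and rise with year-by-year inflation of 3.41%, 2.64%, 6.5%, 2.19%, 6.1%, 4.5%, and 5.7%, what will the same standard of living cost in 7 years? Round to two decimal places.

C$188,639.28

Cumulative price-level factor: 1.0341 × 1.0264 × 1.065 × 1.0219 × 1.061 × 1.045 × 1.057 ≈ 1.3537667716.
Multiplying C$139,344 by the price-level factor gives the future nominal sum.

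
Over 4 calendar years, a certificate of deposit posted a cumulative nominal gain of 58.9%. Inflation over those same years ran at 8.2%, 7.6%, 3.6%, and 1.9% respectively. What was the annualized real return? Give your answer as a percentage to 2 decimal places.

Cumulative inflation factor: 1.082 × 1.076 × 1.036 × 1.019 ≈ 1.22906.
Nominal growth factor: 1.58900. Real growth factor = 1.58900 / 1.22906 ≈ 1.29286.
Annualized: 1.29286^(1/4) − 1 ≈ 0.06632.

6.63%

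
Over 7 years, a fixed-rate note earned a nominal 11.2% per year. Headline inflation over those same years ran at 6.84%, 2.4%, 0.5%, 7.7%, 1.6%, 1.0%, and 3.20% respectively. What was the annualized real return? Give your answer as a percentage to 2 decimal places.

Cumulative inflation factor: 1.0684 × 1.024 × 1.005 × 1.077 × 1.016 × 1.010 × 1.0320 ≈ 1.25404.
Nominal growth factor: 2.10249. Real growth factor = 2.10249 / 1.25404 ≈ 1.67658.
Annualized: 1.67658^(1/7) − 1 ≈ 0.07662.

7.66%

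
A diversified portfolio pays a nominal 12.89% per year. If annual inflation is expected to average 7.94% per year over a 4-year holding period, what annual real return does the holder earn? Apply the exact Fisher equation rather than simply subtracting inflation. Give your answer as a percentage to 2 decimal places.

4.59%

With constant rates the annual real return is the same each year: (1+12.89%)/(1+7.94%) − 1 = 0.04586.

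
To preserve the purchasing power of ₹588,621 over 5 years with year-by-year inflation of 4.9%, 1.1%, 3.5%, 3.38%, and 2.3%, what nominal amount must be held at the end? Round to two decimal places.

Cumulative price-level factor: 1.049 × 1.011 × 1.035 × 1.0338 × 1.023 ≈ 1.1608581510.
The nominal amount required is ₹588,621 scaled up by that factor.

₹683,305.49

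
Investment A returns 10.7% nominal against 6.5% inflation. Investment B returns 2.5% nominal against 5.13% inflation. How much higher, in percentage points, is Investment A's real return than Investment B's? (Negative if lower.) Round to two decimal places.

6.45

Investment A real return: 1.107/1.065 − 1 = 3.944%.
Investment B real return: 1.025/1.0513 − 1 = -2.502%.
Difference: 3.944 − (-2.502) = 6.446 pp.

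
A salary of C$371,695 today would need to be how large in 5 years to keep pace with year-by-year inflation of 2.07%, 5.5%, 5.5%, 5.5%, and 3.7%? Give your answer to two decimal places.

Cumulative price-level factor: 1.0207 × 1.055 × 1.055 × 1.055 × 1.037 ≈ 1.2428944538.
The nominal amount required is C$371,695 scaled up by that factor.

C$461,977.65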